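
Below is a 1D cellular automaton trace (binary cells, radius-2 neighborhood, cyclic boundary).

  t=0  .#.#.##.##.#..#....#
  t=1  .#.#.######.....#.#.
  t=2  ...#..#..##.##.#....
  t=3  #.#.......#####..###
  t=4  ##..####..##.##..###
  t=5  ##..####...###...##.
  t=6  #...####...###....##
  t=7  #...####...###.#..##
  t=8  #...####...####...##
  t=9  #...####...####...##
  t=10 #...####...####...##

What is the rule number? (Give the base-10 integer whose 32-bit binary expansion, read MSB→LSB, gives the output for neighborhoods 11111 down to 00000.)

2086789253

  ##### -> .   bit 31 = 0  t=1,i=7
  ####. -> #   bit 30 = 1  t=1,i=9
  ###.# -> #   bit 29 = 1  t=3,i=0
  ###.. -> #   bit 28 = 1  t=1,i=10
  ##.## -> #   bit 27 = 1  t=0,i=7
  ##.#. -> #   bit 26 = 1  t=0,i=10
  ##..# -> .   bit 25 = 0  t=3,i=15
  ##... -> .   bit 24 = 0  t=1,i=11
  #.### -> .   bit 23 = 0  t=1,i=5
  #.##. -> #   bit 22 = 1  t=0,i=5
  #.#.# -> #   bit 21 = 1  t=0,i=1
  #.#.. -> .   bit 20 = 0  t=0,i=11
  #..## -> .   bit 19 = 0  t=2,i=8
  #..#. -> .   bit 18 = 0  t=0,i=13
  #...# -> .   bit 17 = 0  t=5,i=9
  #.... -> #   bit 16 = 1  t=0,i=16
  .#### -> #   bit 15 = 1  t=1,i=6
  .###. -> #   bit 14 = 1  t=5,i=12
  .##.# -> #   bit 13 = 1  t=0,i=6
  .##.. -> .   bit 12 = 0  t=4,i=14
  .#.## -> .   bit 11 = 0  t=0,i=4
  .#.#. -> .   bit 10 = 0  t=0,i=0
  .#..# -> .   bit 9 = 0  t=0,i=12
  .#... -> .   bit 8 = 0  t=0,i=15
  ..### -> #   bit 7 = 1  t=3,i=10
  ..##. -> .   bit 6 = 0  t=2,i=9
  ..#.# -> .   bit 5 = 0  t=0,i=19
  ..#.. -> .   bit 4 = 0  t=0,i=14
  ...## -> .   bit 3 = 0  t=3,i=9
  ...#. -> #   bit 2 = 1  t=0,i=18
  ....# -> .   bit 1 = 0  t=0,i=17
  ..... -> #   bit 0 = 1  t=1,i=13
  bits 01111100011000011110000010000101 = 2086789253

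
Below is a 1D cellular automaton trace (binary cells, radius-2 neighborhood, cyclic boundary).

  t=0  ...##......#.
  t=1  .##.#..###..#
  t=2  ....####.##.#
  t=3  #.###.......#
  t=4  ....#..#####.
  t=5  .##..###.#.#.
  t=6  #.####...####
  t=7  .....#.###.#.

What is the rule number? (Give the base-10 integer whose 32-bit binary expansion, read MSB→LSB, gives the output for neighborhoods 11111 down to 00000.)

  #####|#  b31=1 t=4,i=9
  ####.|.  b30=0 t=2,i=6
  ###.#|.  b29=0 t=2,i=7
  ###..|#  b28=1 t=1,i=9
  ##.##|.  b27=0 t=2,i=8
  ##.#.|.  b26=0 t=1,i=3
  ##..#|#  b25=1 t=1,i=10
  ##...|.  b24=0 t=0,i=5
  #.###|.  b23=0 t=3,i=2
  #.##.|.  b22=0 t=1,i=1
  #.#.#|#  b21=1 t=5,i=9
  #.#..|#  b20=1 t=1,i=4
  #..##|#  b19=1 t=1,i=6
  #..#.|.  b18=0 t=1,i=11
  #...#|#  b17=1 t=6,i=7
  #....|.  b16=0 t=0,i=0
  .####|.  b15=0 t=2,i=5
  .###.|.  b14=0 t=1,i=8
  .##.#|.  b13=0 t=1,i=2
  .##..|#  b12=1 t=0,i=4
  .#.##|.  b11=0 t=1,i=0
  .#.#.|#  b10=1 t=5,i=10
  .#..#|#  b9=1 t=1,i=5
  .#...|#  b8=1 t=0,i=12
  ..###|#  b7=1 t=1,i=7
  ..##.|.  b6=0 t=0,i=3
  ..#.#|#  b5=1 t=1,i=12
  ..#..|.  b4=0 t=0,i=11
  ...##|#  b3=1 t=0,i=2
  ...#.|.  b2=0 t=0,i=10
  ....#|#  b1=1 t=0,i=1
  .....|#  b0=1 t=0,i=7
  bits 10010010001110100001011110101011 = 2453280683

2453280683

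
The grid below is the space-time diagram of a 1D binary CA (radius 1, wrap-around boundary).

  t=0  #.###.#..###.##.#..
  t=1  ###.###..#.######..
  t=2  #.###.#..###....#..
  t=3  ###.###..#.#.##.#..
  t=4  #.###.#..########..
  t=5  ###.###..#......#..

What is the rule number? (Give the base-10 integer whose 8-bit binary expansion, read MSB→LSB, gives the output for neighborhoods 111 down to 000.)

109

  ###|.  b7=0 t=0,i=3
  ##.|#  b6=1 t=0,i=4
  #.#|#  b5=1 t=0,i=1
  #..|.  b4=0 t=0,i=7
  .##|#  b3=1 t=0,i=2
  .#.|#  b2=1 t=0,i=0
  ..#|.  b1=0 t=0,i=8
  ...|#  b0=1 t=2,i=13
  bits 01101101 = 109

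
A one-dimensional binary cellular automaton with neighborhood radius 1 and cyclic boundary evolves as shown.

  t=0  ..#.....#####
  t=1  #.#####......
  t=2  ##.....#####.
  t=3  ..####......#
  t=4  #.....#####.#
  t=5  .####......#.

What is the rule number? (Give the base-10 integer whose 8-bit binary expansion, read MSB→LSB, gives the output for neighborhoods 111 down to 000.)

  ###|.  b7=0 t=0,i=9
  ##.|.  b6=0 t=0,i=12
  #.#|#  b5=1 t=1,i=1
  #..|#  b4=1 t=0,i=0
  .##|.  b3=0 t=0,i=8
  .#.|#  b2=1 t=0,i=2
  ..#|.  b1=0 t=0,i=1
  ...|#  b0=1 t=0,i=4
  bits 00110101 = 53

53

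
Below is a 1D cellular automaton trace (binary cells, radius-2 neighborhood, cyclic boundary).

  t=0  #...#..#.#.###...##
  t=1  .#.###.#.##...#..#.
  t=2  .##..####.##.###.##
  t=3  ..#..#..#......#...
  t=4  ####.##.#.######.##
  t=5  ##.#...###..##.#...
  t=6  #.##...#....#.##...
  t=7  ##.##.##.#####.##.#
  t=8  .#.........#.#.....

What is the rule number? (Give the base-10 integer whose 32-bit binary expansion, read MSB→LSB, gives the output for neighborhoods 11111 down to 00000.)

2771458807

  nb #####: next=#  (t=4,i=0, bit31=1)
  nb ####.: next=.  (t=2,i=7, bit30=0)
  nb ###.#: next=#  (t=1,i=5, bit29=1)
  nb ###..: next=.  (t=0,i=0, bit28=0)
  nb ##.##: next=.  (t=2,i=0, bit27=0)
  nb ##.#.: next=#  (t=1,i=6, bit26=1)
  nb ##..#: next=.  (t=2,i=3, bit25=0)
  nb ##...: next=#  (t=0,i=1, bit24=1)
  nb #.###: next=.  (t=0,i=11, bit23=0)
  nb #.##.: next=.  (t=1,i=9, bit22=0)
  nb #.#.#: next=#  (t=0,i=9, bit21=1)
  nb #.#..: next=#  (t=5,i=3, bit20=1)
  nb #..##: next=.  (t=2,i=4, bit19=0)
  nb #..#.: next=.  (t=0,i=6, bit18=0)
  nb #...#: next=.  (t=0,i=2, bit17=0)
  nb #....: next=#  (t=3,i=10, bit16=1)
  nb .####: next=.  (t=2,i=6, bit15=0)
  nb .###.: next=.  (t=0,i=12, bit14=0)
  nb .##.#: next=.  (t=2,i=11, bit13=0)
  nb .##..: next=#  (t=1,i=10, bit12=1)
  nb .#.##: next=#  (t=0,i=10, bit11=1)
  nb .#.#.: next=.  (t=0,i=8, bit10=0)
  nb .#..#: next=#  (t=0,i=5, bit9=1)
  nb .#...: next=.  (t=3,i=9, bit8=0)
  nb ..###: next=#  (t=0,i=17, bit7=1)
  nb ..##.: next=#  (t=5,i=0, bit6=1)
  nb ..#.#: next=#  (t=0,i=7, bit5=1)
  nb ..#..: next=#  (t=0,i=4, bit4=1)
  nb ...##: next=.  (t=0,i=16, bit3=0)
  nb ...#.: next=#  (t=0,i=3, bit2=1)
  nb ....#: next=#  (t=3,i=0, bit1=1)
  nb .....: next=#  (t=3,i=11, bit0=1)
  bits 10100101001100010001101011110111 = 2771458807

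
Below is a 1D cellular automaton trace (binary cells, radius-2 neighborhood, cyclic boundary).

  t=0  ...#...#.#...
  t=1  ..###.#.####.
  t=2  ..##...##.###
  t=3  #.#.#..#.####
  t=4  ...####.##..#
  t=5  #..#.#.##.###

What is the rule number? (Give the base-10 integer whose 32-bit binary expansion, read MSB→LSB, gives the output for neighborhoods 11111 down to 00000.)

  ##### -> .   bit 31 = 0  t=3,i=11
  ####. -> #   bit 30 = 1  t=1,i=10
  ###.# -> .   bit 29 = 0  t=1,i=4
  ###.. -> #   bit 28 = 1  t=1,i=11
  ##.## -> #   bit 27 = 1  t=2,i=9
  ##.#. -> .   bit 26 = 0  t=1,i=5
  ##..# -> #   bit 25 = 1  t=2,i=0
  ##... -> #   bit 24 = 1  t=1,i=12
  #.### -> #   bit 23 = 1  t=1,i=8
  #.##. -> #   bit 22 = 1  t=4,i=8
  #.#.# -> .   bit 21 = 0  t=1,i=6
  #.#.. -> #   bit 20 = 1  t=0,i=9
  #..## -> .   bit 19 = 0  t=2,i=1
  #..#. -> #   bit 18 = 1  t=3,i=6
  #...# -> .   bit 17 = 0  t=0,i=5
  #.... -> #   bit 16 = 1  t=0,i=11
  .#### -> .   bit 15 = 0  t=1,i=9
  .###. -> #   bit 14 = 1  t=1,i=3
  .##.# -> .   bit 13 = 0  t=2,i=8
  .##.. -> .   bit 12 = 0  t=2,i=3
  .#.## -> #   bit 11 = 1  t=1,i=7
  .#.#. -> #   bit 10 = 1  t=0,i=8
  .#..# -> #   bit 9 = 1  t=3,i=5
  .#... -> #   bit 8 = 1  t=0,i=4
  ..### -> #   bit 7 = 1  t=1,i=2
  ..##. -> #   bit 6 = 1  t=2,i=2
  ..#.# -> .   bit 5 = 0  t=0,i=7
  ..#.. -> #   bit 4 = 1  t=0,i=3
  ...## -> .   bit 3 = 0  t=1,i=1
  ...#. -> #   bit 2 = 1  t=0,i=2
  ....# -> .   bit 1 = 0  t=0,i=1
  ..... -> .   bit 0 = 0  t=0,i=0
  bits 01011011110101010100111111010100 = 1540706260

1540706260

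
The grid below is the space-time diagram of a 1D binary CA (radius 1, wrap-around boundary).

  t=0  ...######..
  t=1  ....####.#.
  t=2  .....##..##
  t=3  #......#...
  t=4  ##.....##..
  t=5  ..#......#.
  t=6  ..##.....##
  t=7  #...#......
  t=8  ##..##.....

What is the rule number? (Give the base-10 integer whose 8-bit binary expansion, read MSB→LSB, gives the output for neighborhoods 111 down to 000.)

148

  ### -> #   bit 7 = 1  t=0,i=4
  ##. -> .   bit 6 = 0  t=0,i=8
  #.# -> .   bit 5 = 0  t=1,i=8
  #.. -> #   bit 4 = 1  t=0,i=9
  .## -> .   bit 3 = 0  t=0,i=3
  .#. -> #   bit 2 = 1  t=1,i=9
  ..# -> .   bit 1 = 0  t=0,i=2
  ... -> .   bit 0 = 0  t=0,i=0
  bits 10010100 = 148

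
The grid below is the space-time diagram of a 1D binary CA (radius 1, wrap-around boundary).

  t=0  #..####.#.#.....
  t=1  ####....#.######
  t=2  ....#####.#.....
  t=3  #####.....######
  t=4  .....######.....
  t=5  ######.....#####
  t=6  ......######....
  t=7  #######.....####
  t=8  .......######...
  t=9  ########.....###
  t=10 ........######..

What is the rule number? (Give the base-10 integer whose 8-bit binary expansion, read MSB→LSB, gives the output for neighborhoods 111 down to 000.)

31

  ### -> .   bit 7 = 0  t=0,i=4
  ##. -> .   bit 6 = 0  t=0,i=6
  #.# -> .   bit 5 = 0  t=0,i=7
  #.. -> #   bit 4 = 1  t=0,i=1
  .## -> #   bit 3 = 1  t=0,i=3
  .#. -> #   bit 2 = 1  t=0,i=0
  ..# -> #   bit 1 = 1  t=0,i=2
  ... -> #   bit 0 = 1  t=0,i=12
  bits 00011111 = 31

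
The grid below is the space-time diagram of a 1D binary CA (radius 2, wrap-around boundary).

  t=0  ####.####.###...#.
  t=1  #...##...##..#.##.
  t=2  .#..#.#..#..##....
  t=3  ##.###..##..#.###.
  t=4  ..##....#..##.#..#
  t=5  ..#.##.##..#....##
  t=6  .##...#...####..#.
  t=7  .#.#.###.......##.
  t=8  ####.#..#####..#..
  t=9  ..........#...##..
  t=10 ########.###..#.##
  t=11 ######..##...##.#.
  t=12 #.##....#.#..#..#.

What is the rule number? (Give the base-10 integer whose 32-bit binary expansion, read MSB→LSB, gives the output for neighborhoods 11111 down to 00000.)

  #####|#  b31=1 t=8,i=10
  ####.|.  b30=0 t=0,i=2
  ###.#|.  b29=0 t=0,i=3
  ###..|.  b28=0 t=0,i=12
  ##.##|#  b27=1 t=0,i=4
  ##.#.|.  b26=0 t=1,i=17
  ##..#|.  b25=0 t=1,i=11
  ##...|#  b24=1 t=0,i=13
  #.###|#  b23=1 t=0,i=0
  #.##.|.  b22=0 t=1,i=15
  #.#.#|#  b21=1 t=7,i=3
  #.#..|.  b20=0 t=1,i=0
  #..##|.  b19=0 t=2,i=11
  #..#.|#  b18=1 t=1,i=12
  #...#|.  b17=0 t=0,i=14
  #....|#  b16=1 t=2,i=15
  .####|.  b15=0 t=0,i=1
  .###.|.  b14=0 t=0,i=11
  .##.#|.  b13=0 t=1,i=16
  .##..|.  b12=0 t=1,i=5
  .#.##|.  b11=0 t=0,i=17
  .#.#.|#  b10=1 t=2,i=5
  .#..#|.  b9=0 t=2,i=2
  .#...|#  b8=1 t=1,i=1
  ..###|.  b7=0 t=6,i=10
  ..##.|#  b6=1 t=1,i=4
  ..#.#|#  b5=1 t=0,i=16
  ..#..|#  b4=1 t=2,i=1
  ...##|.  b3=0 t=1,i=3
  ...#.|#  b2=1 t=0,i=15
  ....#|.  b1=0 t=2,i=17
  .....|#  b0=1 t=2,i=16
  bits 10001001101001010000010101110101 = 2309293429

2309293429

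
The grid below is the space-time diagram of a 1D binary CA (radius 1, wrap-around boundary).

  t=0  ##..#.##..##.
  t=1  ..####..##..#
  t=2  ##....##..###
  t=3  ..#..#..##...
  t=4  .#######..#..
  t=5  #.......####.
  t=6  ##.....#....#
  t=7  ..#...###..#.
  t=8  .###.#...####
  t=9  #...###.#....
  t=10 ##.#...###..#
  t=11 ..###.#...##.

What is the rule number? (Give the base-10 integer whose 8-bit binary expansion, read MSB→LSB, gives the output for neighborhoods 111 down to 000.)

  ###|.  b7=0 t=1,i=3
  ##.|.  b6=0 t=0,i=1
  #.#|#  b5=1 t=0,i=5
  #..|#  b4=1 t=0,i=2
  .##|.  b3=0 t=0,i=0
  .#.|#  b2=1 t=0,i=4
  ..#|#  b1=1 t=0,i=3
  ...|.  b0=0 t=2,i=3
  bits 00110110 = 54

54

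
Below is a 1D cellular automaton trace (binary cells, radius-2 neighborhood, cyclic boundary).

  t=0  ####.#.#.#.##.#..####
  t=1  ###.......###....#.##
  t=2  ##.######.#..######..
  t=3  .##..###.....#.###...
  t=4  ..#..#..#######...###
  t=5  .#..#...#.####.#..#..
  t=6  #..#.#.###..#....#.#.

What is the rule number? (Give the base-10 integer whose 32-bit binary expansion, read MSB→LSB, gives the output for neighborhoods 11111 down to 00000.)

  nb #####: next=#  (t=0,i=0, bit31=1)
  nb ####.: next=#  (t=0,i=2, bit30=1)
  nb ###.#: next=.  (t=0,i=3, bit29=0)
  nb ###..: next=.  (t=1,i=2, bit28=0)
  nb ##.##: next=#  (t=2,i=2, bit27=1)
  nb ##.#.: next=.  (t=0,i=4, bit26=0)
  nb ##..#: next=.  (t=2,i=19, bit25=0)
  nb ##...: next=#  (t=1,i=3, bit24=1)
  nb #.###: next=.  (t=1,i=19, bit23=0)
  nb #.##.: next=#  (t=0,i=11, bit22=1)
  nb #.#.#: next=.  (t=0,i=5, bit21=0)
  nb #.#..: next=.  (t=0,i=14, bit20=0)
  nb #..##: next=.  (t=0,i=16, bit19=0)
  nb #..#.: next=#  (t=4,i=1, bit18=1)
  nb #...#: next=.  (t=4,i=16, bit17=0)
  nb #....: next=#  (t=1,i=4, bit16=1)
  nb .####: next=.  (t=0,i=18, bit15=0)
  nb .###.: next=.  (t=1,i=11, bit14=0)
  nb .##.#: next=#  (t=0,i=12, bit13=1)
  nb .##..: next=#  (t=3,i=2, bit12=1)
  nb .#.##: next=#  (t=0,i=10, bit11=1)
  nb .#.#.: next=.  (t=0,i=6, bit10=0)
  nb .#..#: next=.  (t=0,i=15, bit9=0)
  nb .#...: next=#  (t=5,i=5, bit8=1)
  nb ..###: next=#  (t=0,i=17, bit7=1)
  nb ..##.: next=.  (t=2,i=0, bit6=0)
  nb ..#.#: next=#  (t=1,i=17, bit5=1)
  nb ..#..: next=.  (t=4,i=2, bit4=0)
  nb ...##: next=.  (t=1,i=9, bit3=0)
  nb ...#.: next=#  (t=1,i=16, bit2=1)
  nb ....#: next=#  (t=1,i=8, bit1=1)
  nb .....: next=#  (t=1,i=5, bit0=1)
  bits 11001001010001010011100110100111 = 3376757159

3376757159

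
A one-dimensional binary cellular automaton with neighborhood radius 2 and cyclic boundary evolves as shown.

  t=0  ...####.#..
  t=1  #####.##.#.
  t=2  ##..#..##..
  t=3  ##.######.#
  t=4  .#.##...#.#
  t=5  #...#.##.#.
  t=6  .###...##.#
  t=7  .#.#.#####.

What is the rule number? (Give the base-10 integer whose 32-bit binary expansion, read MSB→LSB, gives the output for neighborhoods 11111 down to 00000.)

  nb #####: next=.  (t=1,i=2, bit31=0)
  nb ####.: next=.  (t=0,i=5, bit30=0)
  nb ###.#: next=#  (t=0,i=6, bit29=1)
  nb ###..: next=#  (t=6,i=3, bit28=1)
  nb ##.##: next=.  (t=1,i=5, bit27=0)
  nb ##.#.: next=#  (t=0,i=7, bit26=1)
  nb ##..#: next=.  (t=2,i=2, bit25=0)
  nb ##...: next=.  (t=4,i=5, bit24=0)
  nb #.###: next=#  (t=1,i=0, bit23=1)
  nb #.##.: next=.  (t=1,i=6, bit22=0)
  nb #.#.#: next=.  (t=1,i=9, bit21=0)
  nb #.#..: next=.  (t=0,i=8, bit20=0)
  nb #..##: next=#  (t=2,i=6, bit19=1)
  nb #..#.: next=#  (t=2,i=3, bit18=1)
  nb #...#: next=#  (t=4,i=6, bit17=1)
  nb #....: next=.  (t=0,i=10, bit16=0)
  nb .####: next=#  (t=0,i=4, bit15=1)
  nb .###.: next=.  (t=3,i=0, bit14=0)
  nb .##.#: next=#  (t=1,i=7, bit13=1)
  nb .##..: next=#  (t=2,i=1, bit12=1)
  nb .#.##: next=.  (t=1,i=10, bit11=0)
  nb .#.#.: next=#  (t=4,i=0, bit10=1)
  nb .#..#: next=#  (t=2,i=5, bit9=1)
  nb .#...: next=#  (t=0,i=9, bit8=1)
  nb ..###: next=#  (t=0,i=3, bit7=1)
  nb ..##.: next=#  (t=2,i=0, bit6=1)
  nb ..#.#: next=.  (t=4,i=8, bit5=0)
  nb ..#..: next=#  (t=2,i=4, bit4=1)
  nb ...##: next=#  (t=0,i=2, bit3=1)
  nb ...#.: next=#  (t=4,i=7, bit2=1)
  nb ....#: next=#  (t=0,i=1, bit1=1)
  nb .....: next=#  (t=0,i=0, bit0=1)
  bits 00110100100011101011011111011111 = 881768415

881768415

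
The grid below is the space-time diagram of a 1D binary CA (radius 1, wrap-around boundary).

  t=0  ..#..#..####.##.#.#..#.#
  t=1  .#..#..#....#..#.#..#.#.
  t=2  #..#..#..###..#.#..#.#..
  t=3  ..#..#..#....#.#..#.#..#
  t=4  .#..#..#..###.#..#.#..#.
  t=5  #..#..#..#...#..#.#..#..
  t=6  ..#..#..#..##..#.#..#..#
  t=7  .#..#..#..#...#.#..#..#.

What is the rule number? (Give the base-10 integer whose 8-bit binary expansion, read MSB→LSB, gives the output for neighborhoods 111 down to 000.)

35

  ###|.  b7=0 t=0,i=9
  ##.|.  b6=0 t=0,i=11
  #.#|#  b5=1 t=0,i=12
  #..|.  b4=0 t=0,i=0
  .##|.  b3=0 t=0,i=8
  .#.|.  b2=0 t=0,i=2
  ..#|#  b1=1 t=0,i=1
  ...|#  b0=1 t=1,i=9
  bits 00100011 = 35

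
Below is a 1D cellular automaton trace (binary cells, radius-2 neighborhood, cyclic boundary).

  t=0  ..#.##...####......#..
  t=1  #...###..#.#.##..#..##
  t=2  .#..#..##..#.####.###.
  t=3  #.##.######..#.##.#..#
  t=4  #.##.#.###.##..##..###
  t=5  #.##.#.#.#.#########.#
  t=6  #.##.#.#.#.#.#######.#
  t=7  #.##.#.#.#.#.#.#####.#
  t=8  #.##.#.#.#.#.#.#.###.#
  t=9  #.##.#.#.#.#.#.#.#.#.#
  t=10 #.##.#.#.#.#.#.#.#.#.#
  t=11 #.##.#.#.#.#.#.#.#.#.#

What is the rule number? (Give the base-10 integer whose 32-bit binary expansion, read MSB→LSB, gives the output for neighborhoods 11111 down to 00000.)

  ##### -> #   bit 31 = 1  t=3,i=7
  ####. -> #   bit 30 = 1  t=0,i=11
  ###.# -> #   bit 29 = 1  t=2,i=16
  ###.. -> .   bit 28 = 0  t=0,i=12
  ##.## -> .   bit 27 = 0  t=2,i=17
  ##.#. -> .   bit 26 = 0  t=3,i=17
  ##..# -> #   bit 25 = 1  t=1,i=7
  ##... -> #   bit 24 = 1  t=0,i=6
  #.### -> #   bit 23 = 1  t=2,i=13
  #.##. -> #   bit 22 = 1  t=0,i=4
  #.#.# -> #   bit 21 = 1  t=1,i=11
  #.#.. -> .   bit 20 = 0  t=3,i=18
  #..## -> #   bit 19 = 1  t=1,i=19
  #..#. -> #   bit 18 = 1  t=1,i=8
  #...# -> .   bit 17 = 0  t=0,i=7
  #.... -> #   bit 16 = 1  t=0,i=14
  .#### -> .   bit 15 = 0  t=0,i=10
  .###. -> .   bit 14 = 0  t=1,i=5
  .##.# -> #   bit 13 = 1  t=3,i=0
  .##.. -> #   bit 12 = 1  t=0,i=5
  .#.## -> .   bit 11 = 0  t=0,i=3
  .#.#. -> .   bit 10 = 0  t=1,i=10
  .#..# -> #   bit 9 = 1  t=1,i=18
  .#... -> #   bit 8 = 1  t=0,i=20
  ..### -> #   bit 7 = 1  t=0,i=9
  ..##. -> #   bit 6 = 1  t=2,i=7
  ..#.# -> .   bit 5 = 0  t=0,i=2
  ..#.. -> .   bit 4 = 0  t=0,i=19
  ...## -> .   bit 3 = 0  t=0,i=8
  ...#. -> .   bit 2 = 0  t=0,i=1
  ....# -> #   bit 1 = 1  t=0,i=0
  ..... -> .   bit 0 = 0  t=0,i=15
  bits 11100011111011010011001111000010 = 3823973314

3823973314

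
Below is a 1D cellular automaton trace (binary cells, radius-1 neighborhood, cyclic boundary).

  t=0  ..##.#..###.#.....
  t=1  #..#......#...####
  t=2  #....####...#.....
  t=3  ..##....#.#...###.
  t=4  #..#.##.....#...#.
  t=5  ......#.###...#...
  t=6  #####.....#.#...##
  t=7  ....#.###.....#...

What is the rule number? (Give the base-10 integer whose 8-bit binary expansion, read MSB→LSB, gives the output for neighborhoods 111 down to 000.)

65

  ### -> .   bit 7 = 0  t=0,i=9
  ##. -> #   bit 6 = 1  t=0,i=3
  #.# -> .   bit 5 = 0  t=0,i=4
  #.. -> .   bit 4 = 0  t=0,i=6
  .## -> .   bit 3 = 0  t=0,i=2
  .#. -> .   bit 2 = 0  t=0,i=5
  ..# -> .   bit 1 = 0  t=0,i=1
  ... -> #   bit 0 = 1  t=0,i=0
  bits 01000001 = 65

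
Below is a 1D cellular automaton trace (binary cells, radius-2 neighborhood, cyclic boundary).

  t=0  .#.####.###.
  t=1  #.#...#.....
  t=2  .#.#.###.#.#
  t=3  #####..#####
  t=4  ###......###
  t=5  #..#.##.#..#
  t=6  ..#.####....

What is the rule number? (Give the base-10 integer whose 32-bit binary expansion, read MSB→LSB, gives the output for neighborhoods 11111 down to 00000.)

  ##### -> #   bit 31 = 1  t=3,i=0
  ####. -> .   bit 30 = 0  t=0,i=5
  ###.# -> #   bit 29 = 1  t=0,i=6
  ###.. -> .   bit 28 = 0  t=0,i=10
  ##.## -> .   bit 27 = 0  t=0,i=7
  ##.#. -> #   bit 26 = 1  t=2,i=8
  ##..# -> .   bit 25 = 0  t=0,i=11
  ##... -> #   bit 24 = 1  t=4,i=3
  #.### -> .   bit 23 = 0  t=0,i=3
  #.##. -> #   bit 22 = 1  t=5,i=5
  #.#.# -> #   bit 21 = 1  t=2,i=1
  #.#.. -> .   bit 20 = 0  t=1,i=2
  #..## -> .   bit 19 = 0  t=3,i=6
  #..#. -> #   bit 18 = 1  t=0,i=0
  #...# -> .   bit 17 = 0  t=1,i=4
  #.... -> .   bit 16 = 0  t=1,i=8
  .#### -> .   bit 15 = 0  t=0,i=4
  .###. -> .   bit 14 = 0  t=0,i=9
  .##.# -> #   bit 13 = 1  t=5,i=6
  .##.. -> .   bit 12 = 0  t=5,i=0
  .#.## -> #   bit 11 = 1  t=0,i=2
  .#.#. -> #   bit 10 = 1  t=1,i=1
  .#..# -> .   bit 9 = 0  t=5,i=9
  .#... -> #   bit 8 = 1  t=1,i=3
  ..### -> .   bit 7 = 0  t=3,i=7
  ..##. -> .   bit 6 = 0  t=5,i=11
  ..#.# -> .   bit 5 = 0  t=0,i=1
  ..#.. -> #   bit 4 = 1  t=1,i=6
  ...## -> #   bit 3 = 1  t=4,i=8
  ...#. -> #   bit 2 = 1  t=1,i=5
  ....# -> .   bit 1 = 0  t=1,i=10
  ..... -> #   bit 0 = 1  t=1,i=9
  bits 10100101011001000010110100011101 = 2774805789

2774805789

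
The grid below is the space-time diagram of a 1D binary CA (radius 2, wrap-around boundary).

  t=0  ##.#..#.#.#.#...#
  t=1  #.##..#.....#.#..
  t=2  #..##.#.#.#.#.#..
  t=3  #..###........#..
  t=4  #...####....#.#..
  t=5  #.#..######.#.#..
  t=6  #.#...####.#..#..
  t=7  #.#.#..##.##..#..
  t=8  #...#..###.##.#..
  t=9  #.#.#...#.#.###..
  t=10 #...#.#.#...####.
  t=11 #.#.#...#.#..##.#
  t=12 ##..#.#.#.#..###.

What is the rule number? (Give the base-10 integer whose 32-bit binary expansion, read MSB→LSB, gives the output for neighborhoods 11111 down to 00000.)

  #####|#  b31=1 t=5,i=7
  ####.|#  b30=1 t=4,i=6
  ###.#|.  b29=0 t=0,i=1
  ###..|#  b28=1 t=3,i=5
  ##.##|#  b27=1 t=7,i=9
  ##.#.|#  b26=1 t=0,i=2
  ##..#|#  b25=1 t=1,i=4
  ##...|#  b24=1 t=3,i=6
  #.###|#  b23=1 t=9,i=12
  #.##.|.  b22=0 t=1,i=2
  #.#.#|.  b21=0 t=0,i=8
  #.#..|#  b20=1 t=0,i=3
  #..##|.  b19=0 t=2,i=2
  #..#.|.  b18=0 t=0,i=5
  #...#|#  b17=1 t=0,i=14
  #....|#  b16=1 t=1,i=8
  .####|#  b15=1 t=4,i=5
  .###.|#  b14=1 t=0,i=0
  .##.#|#  b13=1 t=2,i=4
  .##..|#  b12=1 t=1,i=3
  .#.##|.  b11=0 t=1,i=1
  .#.#.|.  b10=0 t=0,i=7
  .#..#|.  b9=0 t=0,i=4
  .#...|.  b8=0 t=0,i=13
  ..###|.  b7=0 t=0,i=16
  ..##.|#  b6=1 t=2,i=3
  ..#.#|#  b5=1 t=0,i=6
  ..#..|#  b4=1 t=1,i=6
  ...##|.  b3=0 t=0,i=15
  ...#.|.  b2=0 t=1,i=11
  ....#|#  b1=1 t=1,i=10
  .....|.  b0=0 t=1,i=9
  bits 11011111100100111111000001110010 = 3751014514

3751014514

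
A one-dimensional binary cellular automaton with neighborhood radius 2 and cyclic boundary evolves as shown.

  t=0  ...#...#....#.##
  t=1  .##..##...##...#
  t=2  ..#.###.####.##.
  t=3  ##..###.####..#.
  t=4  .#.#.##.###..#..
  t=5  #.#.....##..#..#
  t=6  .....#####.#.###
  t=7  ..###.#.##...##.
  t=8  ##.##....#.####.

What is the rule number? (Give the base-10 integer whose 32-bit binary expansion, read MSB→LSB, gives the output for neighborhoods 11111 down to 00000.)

  [31] ##### => .  t=6,i=7
  [30] ####. => #  t=2,i=10
  [29] ###.# => #  t=2,i=6
  [28] ###.. => .  t=3,i=11
  [27] ##.## => .  t=2,i=7
  [26] ##.#. => .  t=5,i=1
  [25] ##..# => .  t=1,i=3
  [24] ##... => .  t=0,i=0
  [23] #.### => #  t=2,i=4
  [22] #.##. => .  t=0,i=14
  [21] #.#.# => .  t=4,i=3
  [20] #.#.. => .  t=5,i=2
  [19] #..## => #  t=1,i=4
  [18] #..#. => #  t=3,i=13
  [17] #...# => #  t=0,i=1
  [16] #.... => .  t=0,i=9
  [15] .#### => #  t=2,i=9
  [14] .###. => #  t=2,i=5
  [13] .##.# => .  t=4,i=6
  [12] .##.. => #  t=0,i=15
  [11] .#.## => .  t=0,i=13
  [10] .#.#. => #  t=4,i=2
  [9] .#..# => #  t=5,i=13
  [8] .#... => .  t=0,i=4
  [7] ..### => .  t=3,i=4
  [6] ..##. => #  t=1,i=5
  [5] ..#.# => .  t=0,i=12
  [4] ..#.. => .  t=0,i=3
  [3] ...## => #  t=1,i=9
  [2] ...#. => #  t=0,i=2
  [1] ....# => #  t=0,i=10
  [0] ..... => #  t=5,i=5
  bits 01100000100011101101011001001111 = 1619973711

1619973711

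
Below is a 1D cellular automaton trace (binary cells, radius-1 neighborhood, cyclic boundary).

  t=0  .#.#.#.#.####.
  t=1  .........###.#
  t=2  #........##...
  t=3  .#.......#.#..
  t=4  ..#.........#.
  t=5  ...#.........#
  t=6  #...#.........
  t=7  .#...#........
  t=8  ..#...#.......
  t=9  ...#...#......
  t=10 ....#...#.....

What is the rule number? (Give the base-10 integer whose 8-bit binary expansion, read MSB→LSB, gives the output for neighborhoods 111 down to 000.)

152

  nb ###: next=#  (t=0,i=10, bit7=1)
  nb ##.: next=.  (t=0,i=12, bit6=0)
  nb #.#: next=.  (t=0,i=2, bit5=0)
  nb #..: next=#  (t=0,i=13, bit4=1)
  nb .##: next=#  (t=0,i=9, bit3=1)
  nb .#.: next=.  (t=0,i=1, bit2=0)
  nb ..#: next=.  (t=0,i=0, bit1=0)
  nb ...: next=.  (t=1,i=1, bit0=0)
  bits 10011000 = 152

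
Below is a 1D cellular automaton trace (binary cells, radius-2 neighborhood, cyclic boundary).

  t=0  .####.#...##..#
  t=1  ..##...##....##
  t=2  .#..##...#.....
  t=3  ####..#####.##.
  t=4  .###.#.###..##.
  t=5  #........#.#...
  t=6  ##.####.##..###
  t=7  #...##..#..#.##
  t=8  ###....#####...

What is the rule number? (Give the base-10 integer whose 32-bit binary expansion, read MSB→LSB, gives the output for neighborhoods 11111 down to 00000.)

  #####|#  b31=1 t=3,i=8
  ####.|#  b30=1 t=0,i=3
  ###.#|.  b29=0 t=0,i=4
  ###..|#  b28=1 t=3,i=3
  ##.##|.  b27=0 t=3,i=11
  ##.#.|.  b26=0 t=0,i=5
  ##..#|.  b25=0 t=0,i=12
  ##...|#  b24=1 t=1,i=4
  #.###|.  b23=0 t=0,i=1
  #.##.|#  b22=1 t=3,i=12
  #.#.#|.  b21=0 t=4,i=5
  #.#..|.  b20=0 t=0,i=6
  #..##|#  b19=1 t=1,i=1
  #..#.|#  b18=1 t=0,i=13
  #...#|#  b17=1 t=0,i=8
  #....|.  b16=0 t=1,i=10
  .####|#  b15=1 t=0,i=2
  .###.|.  b14=0 t=4,i=2
  .##.#|#  b13=1 t=3,i=13
  .##..|.  b12=0 t=0,i=11
  .#.##|.  b11=0 t=0,i=0
  .#.#.|.  b10=0 t=5,i=10
  .#..#|#  b9=1 t=2,i=2
  .#...|#  b8=1 t=0,i=7
  ..###|.  b7=0 t=3,i=6
  ..##.|.  b6=0 t=0,i=10
  ..#.#|#  b5=1 t=0,i=14
  ..#..|#  b4=1 t=2,i=1
  ...##|.  b3=0 t=0,i=9
  ...#.|#  b2=1 t=2,i=0
  ....#|.  b1=0 t=1,i=11
  .....|#  b0=1 t=2,i=12
  bits 11010001010011101010001100110101 = 3511591733

3511591733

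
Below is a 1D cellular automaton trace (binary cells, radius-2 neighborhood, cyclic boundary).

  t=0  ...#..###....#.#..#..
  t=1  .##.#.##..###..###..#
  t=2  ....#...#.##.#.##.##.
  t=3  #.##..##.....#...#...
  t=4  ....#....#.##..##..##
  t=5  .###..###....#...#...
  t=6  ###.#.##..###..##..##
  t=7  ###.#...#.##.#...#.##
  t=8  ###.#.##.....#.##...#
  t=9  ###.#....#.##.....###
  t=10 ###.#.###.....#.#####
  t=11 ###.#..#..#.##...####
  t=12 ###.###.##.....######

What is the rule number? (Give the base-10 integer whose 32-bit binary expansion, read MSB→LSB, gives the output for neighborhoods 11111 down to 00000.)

  ##### -> #   bit 31 = 1  t=6,i=0
  ####. -> #   bit 30 = 1  t=6,i=1
  ###.# -> #   bit 29 = 1  t=6,i=2
  ###.. -> .   bit 28 = 0  t=0,i=8
  ##.## -> #   bit 27 = 1  t=2,i=17
  ##.#. -> .   bit 26 = 0  t=1,i=3
  ##..# -> #   bit 25 = 1  t=1,i=8
  ##... -> .   bit 24 = 0  t=0,i=9
  #.### -> .   bit 23 = 0  t=7,i=19
  #.##. -> .   bit 22 = 0  t=1,i=1
  #.#.# -> #   bit 21 = 1  t=1,i=4
  #.#.. -> #   bit 20 = 1  t=0,i=15
  #..## -> .   bit 19 = 0  t=0,i=5
  #..#. -> #   bit 18 = 1  t=0,i=17
  #...# -> #   bit 17 = 1  t=2,i=6
  #.... -> #   bit 16 = 1  t=0,i=10
  .#### -> #   bit 15 = 1  t=6,i=20
  .###. -> #   bit 14 = 1  t=0,i=7
  .##.# -> .   bit 13 = 0  t=1,i=2
  .##.. -> .   bit 12 = 0  t=1,i=7
  .#.## -> .   bit 11 = 0  t=1,i=0
  .#.#. -> .   bit 10 = 0  t=0,i=14
  .#..# -> #   bit 9 = 1  t=0,i=4
  .#... -> .   bit 8 = 0  t=0,i=19
  ..### -> #   bit 7 = 1  t=0,i=6
  ..##. -> .   bit 6 = 0  t=3,i=6
  ..#.# -> .   bit 5 = 0  t=0,i=13
  ..#.. -> .   bit 4 = 0  t=0,i=3
  ...## -> #   bit 3 = 1  t=5,i=0
  ...#. -> #   bit 2 = 1  t=0,i=2
  ....# -> #   bit 1 = 1  t=0,i=1
  ..... -> .   bit 0 = 0  t=0,i=0
  bits 11101010001101111100001010001110 = 3929522830

3929522830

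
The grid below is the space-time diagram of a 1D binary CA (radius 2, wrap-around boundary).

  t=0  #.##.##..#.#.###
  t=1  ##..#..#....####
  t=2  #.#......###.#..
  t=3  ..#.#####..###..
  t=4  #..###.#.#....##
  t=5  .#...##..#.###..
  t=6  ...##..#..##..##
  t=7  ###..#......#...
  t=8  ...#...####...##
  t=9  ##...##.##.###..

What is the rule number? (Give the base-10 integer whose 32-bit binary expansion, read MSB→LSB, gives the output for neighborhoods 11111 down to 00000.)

1871939595

  #####|.  b31=0 t=1,i=14
  ####.|#  b30=1 t=0,i=15
  ###.#|#  b29=1 t=0,i=0
  ###..|.  b28=0 t=1,i=1
  ##.##|#  b27=1 t=0,i=1
  ##.#.|#  b26=1 t=2,i=12
  ##..#|#  b25=1 t=0,i=7
  ##...|#  b24=1 t=3,i=14
  #.###|#  b23=1 t=0,i=13
  #.##.|.  b22=0 t=0,i=2
  #.#.#|.  b21=0 t=0,i=11
  #.#..|#  b20=1 t=2,i=2
  #..##|.  b19=0 t=3,i=10
  #..#.|.  b18=0 t=0,i=8
  #...#|#  b17=1 t=5,i=3
  #....|#  b16=1 t=1,i=9
  .####|#  b15=1 t=0,i=14
  .###.|.  b14=0 t=2,i=10
  .##.#|.  b13=0 t=0,i=3
  .##..|.  b12=0 t=0,i=6
  .#.##|#  b11=1 t=0,i=12
  .#.#.|.  b10=0 t=0,i=10
  .#..#|.  b9=0 t=1,i=5
  .#...|.  b8=0 t=1,i=8
  ..###|.  b7=0 t=1,i=12
  ..##.|.  b6=0 t=5,i=5
  ..#.#|.  b5=0 t=0,i=9
  ..#..|.  b4=0 t=1,i=4
  ...##|#  b3=1 t=1,i=11
  ...#.|.  b2=0 t=3,i=1
  ....#|#  b1=1 t=1,i=10
  .....|#  b0=1 t=2,i=5
  bits 01101111100100111000100000001011 = 1871939595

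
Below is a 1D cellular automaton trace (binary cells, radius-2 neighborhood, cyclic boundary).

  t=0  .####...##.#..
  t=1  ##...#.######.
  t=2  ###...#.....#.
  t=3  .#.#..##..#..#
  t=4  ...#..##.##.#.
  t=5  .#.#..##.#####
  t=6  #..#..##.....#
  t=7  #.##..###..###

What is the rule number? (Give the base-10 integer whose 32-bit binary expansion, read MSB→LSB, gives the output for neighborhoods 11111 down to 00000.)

626293210

  [31] ##### => .  t=1,i=9
  [30] ####. => .  t=0,i=3
  [29] ###.# => #  t=1,i=12
  [28] ###.. => .  t=0,i=4
  [27] ##.## => .  t=1,i=13
  [26] ##.#. => #  t=0,i=10
  [25] ##..# => .  t=3,i=8
  [24] ##... => #  t=0,i=5
  [23] #.### => .  t=1,i=7
  [22] #.##. => #  t=1,i=0
  [21] #.#.# => .  t=3,i=1
  [20] #.#.. => #  t=0,i=11
  [19] #..## => .  t=3,i=5
  [18] #..#. => #  t=3,i=9
  [17] #...# => .  t=0,i=6
  [16] #.... => .  t=2,i=8
  [15] .#### => .  t=0,i=2
  [14] .###. => #  t=2,i=1
  [13] .##.# => #  t=0,i=9
  [12] .##.. => #  t=1,i=1
  [11] .#.## => #  t=1,i=6
  [10] .#.#. => .  t=3,i=0
  [9] .#..# => .  t=3,i=4
  [8] .#... => #  t=0,i=12
  [7] ..### => #  t=0,i=1
  [6] ..##. => #  t=0,i=8
  [5] ..#.# => .  t=1,i=5
  [4] ..#.. => #  t=2,i=6
  [3] ...## => #  t=0,i=0
  [2] ...#. => .  t=1,i=4
  [1] ....# => #  t=2,i=10
  [0] ..... => .  t=2,i=9
  bits 00100101010101000111100111011010 = 626293210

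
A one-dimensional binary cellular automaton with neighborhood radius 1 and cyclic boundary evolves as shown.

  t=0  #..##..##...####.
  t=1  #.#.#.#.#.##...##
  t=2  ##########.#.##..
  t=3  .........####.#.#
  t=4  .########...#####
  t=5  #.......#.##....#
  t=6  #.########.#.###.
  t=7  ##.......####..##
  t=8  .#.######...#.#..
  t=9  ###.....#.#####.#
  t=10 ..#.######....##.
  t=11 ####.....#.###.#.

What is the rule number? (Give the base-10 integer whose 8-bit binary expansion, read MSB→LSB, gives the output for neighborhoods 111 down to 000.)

  ### -> .   bit 7 = 0  t=0,i=13
  ##. -> #   bit 6 = 1  t=0,i=4
  #.# -> #   bit 5 = 1  t=0,i=16
  #.. -> .   bit 4 = 0  t=0,i=1
  .## -> .   bit 3 = 0  t=0,i=3
  .#. -> #   bit 2 = 1  t=0,i=0
  ..# -> #   bit 1 = 1  t=0,i=2
  ... -> #   bit 0 = 1  t=0,i=10
  bits 01100111 = 103

103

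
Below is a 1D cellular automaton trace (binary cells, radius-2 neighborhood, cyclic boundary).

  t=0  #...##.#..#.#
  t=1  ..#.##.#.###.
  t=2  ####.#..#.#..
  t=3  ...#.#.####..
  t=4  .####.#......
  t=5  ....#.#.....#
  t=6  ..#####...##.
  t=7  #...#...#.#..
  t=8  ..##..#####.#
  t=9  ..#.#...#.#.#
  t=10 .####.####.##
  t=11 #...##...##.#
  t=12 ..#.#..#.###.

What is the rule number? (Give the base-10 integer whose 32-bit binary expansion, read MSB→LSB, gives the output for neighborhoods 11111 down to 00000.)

2853596262

  nb #####: next=#  (t=6,i=4, bit31=1)
  nb ####.: next=.  (t=2,i=2, bit30=0)
  nb ###.#: next=#  (t=2,i=3, bit29=1)
  nb ###..: next=.  (t=1,i=11, bit28=0)
  nb ##.##: next=#  (t=10,i=0, bit27=1)
  nb ##.#.: next=.  (t=0,i=6, bit26=0)
  nb ##..#: next=#  (t=8,i=4, bit25=1)
  nb ##...: next=.  (t=0,i=1, bit24=0)
  nb #.###: next=.  (t=1,i=9, bit23=0)
  nb #.##.: next=.  (t=0,i=12, bit22=0)
  nb #.#.#: next=.  (t=1,i=7, bit21=0)
  nb #.#..: next=#  (t=0,i=7, bit20=1)
  nb #..##: next=.  (t=2,i=12, bit19=0)
  nb #..#.: next=#  (t=0,i=9, bit18=1)
  nb #...#: next=#  (t=0,i=2, bit17=1)
  nb #....: next=.  (t=3,i=12, bit16=0)
  nb .####: next=.  (t=2,i=1, bit15=0)
  nb .###.: next=#  (t=1,i=10, bit14=1)
  nb .##.#: next=#  (t=0,i=5, bit13=1)
  nb .##..: next=.  (t=0,i=0, bit12=0)
  nb .#.##: next=#  (t=0,i=11, bit11=1)
  nb .#.#.: next=#  (t=2,i=9, bit10=1)
  nb .#..#: next=.  (t=0,i=8, bit9=0)
  nb .#...: next=.  (t=4,i=7, bit8=0)
  nb ..###: next=.  (t=2,i=0, bit7=0)
  nb ..##.: next=#  (t=0,i=4, bit6=1)
  nb ..#.#: next=#  (t=0,i=10, bit5=1)
  nb ..#..: next=.  (t=5,i=12, bit4=0)
  nb ...##: next=.  (t=0,i=3, bit3=0)
  nb ...#.: next=#  (t=1,i=1, bit2=1)
  nb ....#: next=#  (t=3,i=1, bit1=1)
  nb .....: next=.  (t=3,i=0, bit0=0)
  bits 10101010000101100110110001100110 = 2853596262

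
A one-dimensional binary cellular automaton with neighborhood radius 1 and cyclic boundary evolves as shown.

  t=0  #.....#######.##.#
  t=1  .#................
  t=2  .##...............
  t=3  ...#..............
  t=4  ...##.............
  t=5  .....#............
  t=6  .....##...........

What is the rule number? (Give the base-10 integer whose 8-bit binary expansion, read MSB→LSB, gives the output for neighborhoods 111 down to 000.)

20

  [7] ### => .  t=0,i=7
  [6] ##. => .  t=0,i=0
  [5] #.# => .  t=0,i=13
  [4] #.. => #  t=0,i=1
  [3] .## => .  t=0,i=6
  [2] .#. => #  t=1,i=1
  [1] ..# => .  t=0,i=5
  [0] ... => .  t=0,i=2
  bits 00010100 = 20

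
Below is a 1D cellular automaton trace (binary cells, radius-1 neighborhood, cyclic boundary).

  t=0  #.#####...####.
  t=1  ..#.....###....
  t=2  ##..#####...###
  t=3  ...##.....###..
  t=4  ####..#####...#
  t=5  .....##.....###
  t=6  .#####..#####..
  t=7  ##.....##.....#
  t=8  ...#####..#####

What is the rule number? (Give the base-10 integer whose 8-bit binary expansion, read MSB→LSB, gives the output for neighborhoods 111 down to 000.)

  nb ###: next=.  (t=0,i=3, bit7=0)
  nb ##.: next=.  (t=0,i=6, bit6=0)
  nb #.#: next=.  (t=0,i=1, bit5=0)
  nb #..: next=.  (t=0,i=7, bit4=0)
  nb .##: next=#  (t=0,i=2, bit3=1)
  nb .#.: next=.  (t=0,i=0, bit2=0)
  nb ..#: next=#  (t=0,i=9, bit1=1)
  nb ...: next=#  (t=0,i=8, bit0=1)
  bits 00001011 = 11

11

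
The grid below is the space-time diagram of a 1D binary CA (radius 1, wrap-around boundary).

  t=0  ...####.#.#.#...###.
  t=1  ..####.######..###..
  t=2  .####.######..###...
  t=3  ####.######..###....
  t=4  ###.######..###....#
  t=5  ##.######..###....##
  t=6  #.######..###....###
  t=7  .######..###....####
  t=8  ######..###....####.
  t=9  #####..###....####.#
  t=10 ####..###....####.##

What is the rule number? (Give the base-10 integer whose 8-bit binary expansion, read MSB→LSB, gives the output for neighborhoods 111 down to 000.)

  [7] ### => #  t=0,i=4
  [6] ##. => .  t=0,i=6
  [5] #.# => #  t=0,i=7
  [4] #.. => .  t=0,i=13
  [3] .## => #  t=0,i=3
  [2] .#. => #  t=0,i=8
  [1] ..# => #  t=0,i=2
  [0] ... => .  t=0,i=0
  bits 10101110 = 174

174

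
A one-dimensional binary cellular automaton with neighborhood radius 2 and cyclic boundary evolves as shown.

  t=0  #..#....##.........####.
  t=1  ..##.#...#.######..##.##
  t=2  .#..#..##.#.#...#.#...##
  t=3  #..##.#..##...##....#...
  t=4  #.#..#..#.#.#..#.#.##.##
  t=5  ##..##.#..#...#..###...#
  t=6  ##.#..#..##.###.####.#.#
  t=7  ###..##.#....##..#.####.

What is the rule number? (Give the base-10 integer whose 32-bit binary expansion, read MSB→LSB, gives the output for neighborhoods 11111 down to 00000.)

879745173

  nb #####: next=.  (t=1,i=13, bit31=0)
  nb ####.: next=.  (t=0,i=21, bit30=0)
  nb ###.#: next=#  (t=0,i=22, bit29=1)
  nb ###..: next=#  (t=1,i=16, bit28=1)
  nb ##.##: next=.  (t=1,i=21, bit27=0)
  nb ##.#.: next=#  (t=0,i=23, bit26=1)
  nb ##..#: next=.  (t=1,i=0, bit25=0)
  nb ##...: next=.  (t=0,i=10, bit24=0)
  nb #.###: next=.  (t=1,i=11, bit23=0)
  nb #.##.: next=#  (t=1,i=22, bit22=1)
  nb #.#.#: next=#  (t=2,i=10, bit21=1)
  nb #.#..: next=.  (t=0,i=0, bit20=0)
  nb #..##: next=#  (t=1,i=1, bit19=1)
  nb #..#.: next=#  (t=0,i=2, bit18=1)
  nb #...#: next=#  (t=1,i=7, bit17=1)
  nb #....: next=#  (t=0,i=5, bit16=1)
  nb .####: next=#  (t=0,i=20, bit15=1)
  nb .###.: next=#  (t=4,i=23, bit14=1)
  nb .##.#: next=.  (t=1,i=3, bit13=0)
  nb .##..: next=#  (t=0,i=9, bit12=1)
  nb .#.##: next=#  (t=1,i=10, bit11=1)
  nb .#.#.: next=.  (t=2,i=11, bit10=0)
  nb .#..#: next=.  (t=0,i=1, bit9=0)
  nb .#...: next=.  (t=0,i=4, bit8=0)
  nb ..###: next=#  (t=0,i=19, bit7=1)
  nb ..##.: next=.  (t=0,i=8, bit6=0)
  nb ..#.#: next=.  (t=1,i=9, bit5=0)
  nb ..#..: next=#  (t=0,i=3, bit4=1)
  nb ...##: next=.  (t=0,i=7, bit3=0)
  nb ...#.: next=#  (t=1,i=8, bit2=1)
  nb ....#: next=.  (t=0,i=6, bit1=0)
  nb .....: next=#  (t=0,i=12, bit0=1)
  bits 00110100011011111101100010010101 = 879745173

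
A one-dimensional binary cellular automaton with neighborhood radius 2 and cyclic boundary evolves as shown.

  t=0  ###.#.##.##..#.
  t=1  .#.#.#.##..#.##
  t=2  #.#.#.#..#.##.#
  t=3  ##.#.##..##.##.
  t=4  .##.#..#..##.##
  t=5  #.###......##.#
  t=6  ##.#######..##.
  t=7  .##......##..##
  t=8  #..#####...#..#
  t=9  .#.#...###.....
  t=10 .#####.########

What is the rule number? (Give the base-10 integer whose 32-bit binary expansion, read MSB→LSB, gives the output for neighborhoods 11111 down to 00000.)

521366947

  nb #####: next=.  (t=6,i=5, bit31=0)
  nb ####.: next=.  (t=6,i=8, bit30=0)
  nb ###.#: next=.  (t=0,i=2, bit29=0)
  nb ###..: next=#  (t=5,i=4, bit28=1)
  nb ##.##: next=#  (t=0,i=8, bit27=1)
  nb ##.#.: next=#  (t=0,i=3, bit26=1)
  nb ##..#: next=#  (t=0,i=11, bit25=1)
  nb ##...: next=#  (t=5,i=5, bit24=1)
  nb #.###: next=.  (t=0,i=0, bit23=0)
  nb #.##.: next=.  (t=0,i=6, bit22=0)
  nb #.#.#: next=.  (t=0,i=4, bit21=0)
  nb #.#..: next=#  (t=2,i=6, bit20=1)
  nb #..##: next=.  (t=3,i=8, bit19=0)
  nb #..#.: next=.  (t=0,i=12, bit18=0)
  nb #...#: next=#  (t=8,i=9, bit17=1)
  nb #....: next=#  (t=5,i=6, bit16=1)
  nb .####: next=.  (t=6,i=4, bit15=0)
  nb .###.: next=#  (t=0,i=1, bit14=1)
  nb .##.#: next=#  (t=0,i=7, bit13=1)
  nb .##..: next=.  (t=0,i=10, bit12=0)
  nb .#.##: next=#  (t=0,i=5, bit11=1)
  nb .#.#.: next=#  (t=1,i=2, bit10=1)
  nb .#..#: next=.  (t=2,i=7, bit9=0)
  nb .#...: next=#  (t=9,i=4, bit8=1)
  nb ..###: next=#  (t=8,i=3, bit7=1)
  nb ..##.: next=.  (t=3,i=9, bit6=0)
  nb ..#.#: next=#  (t=0,i=13, bit5=1)
  nb ..#..: next=.  (t=4,i=7, bit4=0)
  nb ...##: next=.  (t=5,i=10, bit3=0)
  nb ...#.: next=.  (t=8,i=10, bit2=0)
  nb ....#: next=#  (t=5,i=9, bit1=1)
  nb .....: next=#  (t=5,i=7, bit0=1)
  bits 00011111000100110110110110100011 = 521366947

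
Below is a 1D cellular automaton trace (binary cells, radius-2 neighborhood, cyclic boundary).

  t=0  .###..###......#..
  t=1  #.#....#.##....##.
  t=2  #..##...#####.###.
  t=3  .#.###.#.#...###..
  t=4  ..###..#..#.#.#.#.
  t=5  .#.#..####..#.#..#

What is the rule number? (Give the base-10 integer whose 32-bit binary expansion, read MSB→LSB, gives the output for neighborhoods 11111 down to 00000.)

  ##### -> .   bit 31 = 0  t=2,i=10
  ####. -> .   bit 30 = 0  t=2,i=11
  ###.# -> .   bit 29 = 0  t=2,i=12
  ###.. -> .   bit 28 = 0  t=0,i=3
  ##.## -> #   bit 27 = 1  t=2,i=13
  ##.#. -> .   bit 26 = 0  t=1,i=17
  ##..# -> .   bit 25 = 0  t=0,i=4
  ##... -> #   bit 24 = 1  t=0,i=9
  #.### -> #   bit 23 = 1  t=2,i=14
  #.##. -> #   bit 22 = 1  t=1,i=9
  #.#.# -> #   bit 21 = 1  t=1,i=0
  #.#.. -> .   bit 20 = 0  t=1,i=2
  #..## -> .   bit 19 = 0  t=0,i=5
  #..#. -> #   bit 18 = 1  t=4,i=6
  #...# -> .   bit 17 = 0  t=0,i=17
  #.... -> #   bit 16 = 1  t=0,i=10
  .#### -> #   bit 15 = 1  t=2,i=9
  .###. -> #   bit 14 = 1  t=0,i=2
  .##.# -> #   bit 13 = 1  t=1,i=16
  .##.. -> #   bit 12 = 1  t=1,i=10
  .#.## -> #   bit 11 = 1  t=1,i=8
  .#.#. -> .   bit 10 = 0  t=1,i=1
  .#..# -> #   bit 9 = 1  t=2,i=1
  .#... -> #   bit 8 = 1  t=0,i=16
  ..### -> .   bit 7 = 0  t=0,i=1
  ..##. -> #   bit 6 = 1  t=1,i=15
  ..#.# -> .   bit 5 = 0  t=1,i=7
  ..#.. -> #   bit 4 = 1  t=0,i=15
  ...## -> #   bit 3 = 1  t=0,i=0
  ...#. -> .   bit 2 = 0  t=0,i=14
  ....# -> .   bit 1 = 0  t=0,i=13
  ..... -> .   bit 0 = 0  t=0,i=11
  bits 00001001111001011111101101011000 = 166067032

166067032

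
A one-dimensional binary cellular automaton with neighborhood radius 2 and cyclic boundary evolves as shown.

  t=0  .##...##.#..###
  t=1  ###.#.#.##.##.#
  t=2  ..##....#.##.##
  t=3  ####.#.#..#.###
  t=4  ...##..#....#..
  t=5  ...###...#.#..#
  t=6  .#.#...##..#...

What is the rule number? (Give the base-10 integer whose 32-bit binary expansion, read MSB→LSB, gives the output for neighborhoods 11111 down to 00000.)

786108612

  nb #####: next=.  (t=3,i=0, bit31=0)
  nb ####.: next=.  (t=1,i=1, bit30=0)
  nb ###.#: next=#  (t=0,i=14, bit29=1)
  nb ###..: next=.  (t=5,i=5, bit28=0)
  nb ##.##: next=#  (t=0,i=0, bit27=1)
  nb ##.#.: next=#  (t=0,i=8, bit26=1)
  nb ##..#: next=#  (t=2,i=0, bit25=1)
  nb ##...: next=.  (t=0,i=3, bit24=0)
  nb #.###: next=#  (t=1,i=14, bit23=1)
  nb #.##.: next=#  (t=0,i=1, bit22=1)
  nb #.#.#: next=.  (t=1,i=4, bit21=0)
  nb #.#..: next=#  (t=0,i=9, bit20=1)
  nb #..##: next=#  (t=0,i=11, bit19=1)
  nb #..#.: next=.  (t=3,i=9, bit18=0)
  nb #...#: next=#  (t=0,i=4, bit17=1)
  nb #....: next=#  (t=2,i=5, bit16=1)
  nb .####: next=.  (t=1,i=0, bit15=0)
  nb .###.: next=.  (t=0,i=13, bit14=0)
  nb .##.#: next=.  (t=0,i=7, bit13=0)
  nb .##..: next=#  (t=0,i=2, bit12=1)
  nb .#.##: next=.  (t=1,i=7, bit11=0)
  nb .#.#.: next=.  (t=1,i=5, bit10=0)
  nb .#..#: next=.  (t=0,i=10, bit9=0)
  nb .#...: next=.  (t=4,i=8, bit8=0)
  nb ..###: next=#  (t=0,i=12, bit7=1)
  nb ..##.: next=#  (t=0,i=6, bit6=1)
  nb ..#.#: next=.  (t=2,i=8, bit5=0)
  nb ..#..: next=.  (t=4,i=7, bit4=0)
  nb ...##: next=.  (t=0,i=5, bit3=0)
  nb ...#.: next=#  (t=2,i=7, bit2=1)
  nb ....#: next=.  (t=2,i=6, bit1=0)
  nb .....: next=.  (t=4,i=0, bit0=0)
  bits 00101110110110110001000011000100 = 786108612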